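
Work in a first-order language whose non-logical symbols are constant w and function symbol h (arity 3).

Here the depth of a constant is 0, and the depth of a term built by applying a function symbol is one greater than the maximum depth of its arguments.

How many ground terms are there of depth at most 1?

Count level by level. With function symbols h/3, the terms of depth ≤ k are the 1 constant together with each function applied to depth-≤(k−1) tuples, so N_k = 1 + N_{k-1}^3.
N_0 = 1
N_1 = 1 + 1^3 = 2

2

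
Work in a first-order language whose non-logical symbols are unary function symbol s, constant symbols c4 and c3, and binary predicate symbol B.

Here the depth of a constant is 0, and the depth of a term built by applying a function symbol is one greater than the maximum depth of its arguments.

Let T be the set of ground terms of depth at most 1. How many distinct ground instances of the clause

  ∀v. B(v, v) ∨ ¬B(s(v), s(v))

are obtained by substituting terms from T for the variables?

Ground terms of depth ≤ 1:
  Let N_k = |{terms of depth ≤ k}|. Then N_0 = 2 and N_k = 2 + N_{k-1} for k ≥ 1 (one summand per function symbol, arity giving the exponent).
  N_0 = 2
  N_1 = 2 + 2 = 4
So there are 4 ground terms available for substitution.
The body mentions the single quantified variable v; since ground terms form a free algebra, no two substitutions collapse to the same formula.
Number of ground instances = 4.

4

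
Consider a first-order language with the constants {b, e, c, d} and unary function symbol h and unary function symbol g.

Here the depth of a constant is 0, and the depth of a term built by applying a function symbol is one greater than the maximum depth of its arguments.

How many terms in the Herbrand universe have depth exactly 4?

64

Write N_k for the number of ground terms of depth ≤ k. A term of depth ≤ k is either a constant or a function symbol applied to arguments of depth ≤ k−1, so N_k = 4 + N_{k-1} + N_{k-1}.
N_0 = 4
N_1 = 4 + 4 + 4 = 12
N_2 = 4 + 12 + 12 = 28
N_3 = 4 + 28 + 28 = 60
N_4 = 4 + 60 + 60 = 124
Terms of depth exactly 4: N_4 − N_3 = 124 − 60 = 64.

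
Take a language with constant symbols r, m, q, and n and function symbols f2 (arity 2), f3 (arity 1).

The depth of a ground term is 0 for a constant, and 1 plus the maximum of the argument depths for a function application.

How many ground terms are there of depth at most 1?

24

Count level by level. With function symbols f2/2, f3/1, the terms of depth ≤ k are the 4 constants together with each function applied to depth-≤(k−1) tuples, so N_k = 4 + N_{k-1}^2 + N_{k-1}.
N_0 = 4
N_1 = 4 + 4^2 + 4 = 24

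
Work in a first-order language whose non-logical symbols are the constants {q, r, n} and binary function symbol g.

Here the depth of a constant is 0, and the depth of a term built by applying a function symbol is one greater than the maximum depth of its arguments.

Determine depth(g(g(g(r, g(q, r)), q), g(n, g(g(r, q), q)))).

depth(g(q, r)) = 1 + max(0, 0) = 1
depth(g(r, g(q, r))) = 1 + max(0, 1) = 2
depth(g(g(r, g(q, r)), q)) = 1 + max(2, 0) = 3
depth(g(r, q)) = 1 + max(0, 0) = 1
depth(g(g(r, q), q)) = 1 + max(1, 0) = 2
depth(g(n, g(g(r, q), q))) = 1 + max(0, 2) = 3
depth(g(g(g(r, g(q, r)), q), g(n, g(g(r, q), q)))) = 1 + max(3, 3) = 4

4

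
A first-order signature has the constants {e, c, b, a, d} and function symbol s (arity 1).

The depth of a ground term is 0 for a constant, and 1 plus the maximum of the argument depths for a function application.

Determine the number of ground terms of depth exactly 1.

5

If N_k denotes the number of depth-≤k ground terms, the 5 constants give N_0 = 5, and each function symbol of arity r contributes N_{k-1}^r new terms at level k: N_k = 5 + N_{k-1}.
N_0 = 5
N_1 = 5 + 5 = 10
Terms of depth exactly 1: N_1 − N_0 = 10 − 5 = 5.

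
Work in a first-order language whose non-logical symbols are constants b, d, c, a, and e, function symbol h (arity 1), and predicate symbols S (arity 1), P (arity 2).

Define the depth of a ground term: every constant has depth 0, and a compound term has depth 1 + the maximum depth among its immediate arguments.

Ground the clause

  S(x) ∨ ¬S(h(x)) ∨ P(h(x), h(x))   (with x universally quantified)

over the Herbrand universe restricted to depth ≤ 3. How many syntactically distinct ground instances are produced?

Ground terms of depth ≤ 3:
  Count level by level. With function symbols h/1, the terms of depth ≤ k are the 5 constants together with each function applied to depth-≤(k−1) tuples, so N_k = 5 + N_{k-1}.
  N_0 = 5
  N_1 = 5 + 5 = 10
  N_2 = 5 + 10 = 15
  N_3 = 5 + 15 = 20
So there are 20 ground terms available for substitution.
There is 1 variable to instantiate (x),  occurring in at least one literal, so different choices give different ground instances.
Number of ground instances = 20.

20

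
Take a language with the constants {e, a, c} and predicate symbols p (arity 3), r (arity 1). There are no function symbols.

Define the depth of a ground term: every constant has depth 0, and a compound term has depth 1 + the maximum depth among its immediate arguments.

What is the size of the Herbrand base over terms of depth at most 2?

First count ground terms of depth ≤ 2.
With no function symbols every ground term is a constant, so there are exactly 3 ground terms at every depth bound.
N_0 = 3
N_1 = 3
N_2 = 3
So |H| = 3.
For each predicate symbol, the number of ground atoms is |H| raised to its arity; summing:
  p: 3^3 = 27;  r: 3
Total ground atoms: 27 + 3 = 30.

30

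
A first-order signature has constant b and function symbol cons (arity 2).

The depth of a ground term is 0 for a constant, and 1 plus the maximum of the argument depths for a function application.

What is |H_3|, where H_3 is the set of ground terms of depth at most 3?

If N_k denotes the number of depth-≤k ground terms, the 1 constant gives N_0 = 1, and each function symbol of arity r contributes N_{k-1}^r new terms at level k: N_k = 1 + N_{k-1}^2.
N_0 = 1
N_1 = 1 + 1^2 = 2
N_2 = 1 + 2^2 = 5
N_3 = 1 + 5^2 = 26

26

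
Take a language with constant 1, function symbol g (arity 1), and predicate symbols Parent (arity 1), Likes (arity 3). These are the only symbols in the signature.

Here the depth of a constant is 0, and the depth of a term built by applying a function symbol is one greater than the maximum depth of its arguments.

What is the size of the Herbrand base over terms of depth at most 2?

First count ground terms of depth ≤ 2.
Count level by level. With function symbols g/1, the terms of depth ≤ k are the 1 constant together with each function applied to depth-≤(k−1) tuples, so N_k = 1 + N_{k-1}.
N_0 = 1
N_1 = 1 + 1 = 2
N_2 = 1 + 2 = 3
Explicitly: 1, g(1), g(g(1)).
So |H| = 3.
For each predicate symbol, the number of ground atoms is |H| raised to its arity; summing:
  Parent: 3;  Likes: 3^3 = 27
Total ground atoms: 3 + 27 = 30.

30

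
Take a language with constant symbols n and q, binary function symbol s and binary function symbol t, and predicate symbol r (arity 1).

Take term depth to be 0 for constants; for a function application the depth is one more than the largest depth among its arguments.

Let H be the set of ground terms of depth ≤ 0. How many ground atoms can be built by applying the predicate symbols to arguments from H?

2

First count ground terms of depth ≤ 0.
Let N_k count ground terms of depth at most k. Each non-constant term of depth ≤ k is some function symbol applied to depth-≤(k−1) arguments, giving N_k = 2 + N_{k-1}^2 + N_{k-1}^2.
N_0 = 2
Explicitly: n, q.
So |H| = 2.
Ground atoms are formed by filling each argument slot of a predicate with a term from H, so an r-ary predicate gives |H|^r atoms:
  r: 2
Total ground atoms: 2.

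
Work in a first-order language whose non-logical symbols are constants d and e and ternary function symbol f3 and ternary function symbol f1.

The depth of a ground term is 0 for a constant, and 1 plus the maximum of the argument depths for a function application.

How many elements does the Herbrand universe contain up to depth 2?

11666

Let N_k = |{terms of depth ≤ k}|. Then N_0 = 2 and N_k = 2 + N_{k-1}^3 + N_{k-1}^3 for k ≥ 1 (one summand per function symbol, arity giving the exponent).
N_0 = 2
N_1 = 2 + 2^3 + 2^3 = 18
N_2 = 2 + 18^3 + 18^3 = 11666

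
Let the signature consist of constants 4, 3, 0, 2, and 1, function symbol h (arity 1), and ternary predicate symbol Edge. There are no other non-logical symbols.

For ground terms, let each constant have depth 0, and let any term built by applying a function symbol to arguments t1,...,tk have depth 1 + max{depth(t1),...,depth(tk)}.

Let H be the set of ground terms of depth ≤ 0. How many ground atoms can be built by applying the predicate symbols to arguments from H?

First count ground terms of depth ≤ 0.
Count level by level. With function symbols h/1, the terms of depth ≤ k are the 5 constants together with each function applied to depth-≤(k−1) tuples, so N_k = 5 + N_{k-1}.
N_0 = 5
Explicitly: 4, 3, 0, 2, 1.
So |H| = 5.
Each predicate of arity r yields |H|^r ground atoms (one per choice of an r-tuple from H):
  Edge: 5^3 = 125
Total ground atoms: 125.

125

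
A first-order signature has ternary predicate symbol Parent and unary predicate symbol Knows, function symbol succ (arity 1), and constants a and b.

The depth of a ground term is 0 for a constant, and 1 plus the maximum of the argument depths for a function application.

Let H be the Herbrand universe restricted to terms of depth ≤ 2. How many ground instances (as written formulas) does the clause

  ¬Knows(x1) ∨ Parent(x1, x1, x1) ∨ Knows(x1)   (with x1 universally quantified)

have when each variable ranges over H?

Ground terms of depth ≤ 2:
  Count level by level. With function symbols succ/1, the terms of depth ≤ k are the 2 constants together with each function applied to depth-≤(k−1) tuples, so N_k = 2 + N_{k-1}.
  N_0 = 2
  N_1 = 2 + 2 = 4
  N_2 = 2 + 4 = 6
So there are 6 ground terms available for substitution.
The variable x1 ranges independently over the available ground terms, and distinct assignments produce distinct instances.
Number of ground instances = 6.

6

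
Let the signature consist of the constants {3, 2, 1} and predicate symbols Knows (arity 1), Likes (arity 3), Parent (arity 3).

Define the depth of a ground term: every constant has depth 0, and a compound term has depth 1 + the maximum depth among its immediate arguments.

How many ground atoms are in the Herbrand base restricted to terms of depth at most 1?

57

First count ground terms of depth ≤ 1.
With no function symbols every ground term is a constant, so there are exactly 3 ground terms at every depth bound.
N_0 = 3
N_1 = 3
Explicitly: 3, 2, 1.
So |H| = 3.
A ground atom is a predicate applied to a tuple of terms from H, so the count is the sum over predicates of |H|^arity:
  Knows: 3;  Likes: 3^3 = 27;  Parent: 3^3 = 27
Total ground atoms: 3 + 27 + 27 = 57.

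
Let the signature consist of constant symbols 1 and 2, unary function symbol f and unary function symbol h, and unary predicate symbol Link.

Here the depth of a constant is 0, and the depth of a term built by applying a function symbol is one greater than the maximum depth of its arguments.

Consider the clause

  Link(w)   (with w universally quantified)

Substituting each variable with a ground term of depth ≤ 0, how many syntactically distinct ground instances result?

2

Ground terms of depth ≤ 0:
  Let N_k count ground terms of depth at most k. Each non-constant term of depth ≤ k is some function symbol applied to depth-≤(k−1) arguments, giving N_k = 2 + N_{k-1} + N_{k-1}.
  N_0 = 2
  Explicitly: 1, 2.
So there are 2 ground terms available for substitution.
The body mentions the single quantified variable w; since ground terms form a free algebra, no two substitutions collapse to the same formula.
Number of ground instances = 2.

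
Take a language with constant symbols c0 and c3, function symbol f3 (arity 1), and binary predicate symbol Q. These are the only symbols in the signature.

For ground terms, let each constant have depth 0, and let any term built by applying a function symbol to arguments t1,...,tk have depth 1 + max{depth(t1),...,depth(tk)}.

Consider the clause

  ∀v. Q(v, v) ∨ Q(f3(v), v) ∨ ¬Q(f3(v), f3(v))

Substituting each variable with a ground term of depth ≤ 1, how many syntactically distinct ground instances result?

Ground terms of depth ≤ 1:
  Count level by level. With function symbols f3/1, the terms of depth ≤ k are the 2 constants together with each function applied to depth-≤(k−1) tuples, so N_k = 2 + N_{k-1}.
  N_0 = 2
  N_1 = 2 + 2 = 4
  Explicitly: c0, c3, f3(c0), f3(c3).
So there are 4 ground terms available for substitution.
There is 1 variable to instantiate (v),  occurring in at least one literal, so different choices give different ground instances.
Number of ground instances = 4.

4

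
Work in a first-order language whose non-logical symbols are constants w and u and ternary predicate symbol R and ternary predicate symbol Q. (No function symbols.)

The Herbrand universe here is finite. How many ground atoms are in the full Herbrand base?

16

With no function symbols, the Herbrand universe is just the 2 constants.
Ground atoms per predicate: R: 2^3 = 8, Q: 2^3 = 8.
Herbrand base size = 8 + 8 = 16.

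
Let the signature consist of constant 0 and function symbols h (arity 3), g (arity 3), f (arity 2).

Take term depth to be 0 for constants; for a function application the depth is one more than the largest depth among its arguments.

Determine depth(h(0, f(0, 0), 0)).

2

depth(f(0, 0)) = 1 + max(0, 0) = 1
depth(h(0, f(0, 0), 0)) = 1 + max(0, 1, 0) = 2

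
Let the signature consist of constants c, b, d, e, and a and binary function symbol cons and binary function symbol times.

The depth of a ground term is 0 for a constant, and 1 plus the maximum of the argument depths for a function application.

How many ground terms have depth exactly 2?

Let N_k count ground terms of depth at most k. Each non-constant term of depth ≤ k is some function symbol applied to depth-≤(k−1) arguments, giving N_k = 5 + N_{k-1}^2 + N_{k-1}^2.
N_0 = 5
N_1 = 5 + 5^2 + 5^2 = 55
N_2 = 5 + 55^2 + 55^2 = 6055
Terms of depth exactly 2: N_2 − N_1 = 6055 − 55 = 6000.

6000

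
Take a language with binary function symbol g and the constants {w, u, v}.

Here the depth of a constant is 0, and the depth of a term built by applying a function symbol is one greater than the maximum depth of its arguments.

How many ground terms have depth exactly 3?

Let N_k count ground terms of depth at most k. Each non-constant term of depth ≤ k is some function symbol applied to depth-≤(k−1) arguments, giving N_k = 3 + N_{k-1}^2.
N_0 = 3
N_1 = 3 + 3^2 = 12
N_2 = 3 + 12^2 = 147
N_3 = 3 + 147^2 = 21612
Terms of depth exactly 3: N_3 − N_2 = 21612 − 147 = 21465.

21465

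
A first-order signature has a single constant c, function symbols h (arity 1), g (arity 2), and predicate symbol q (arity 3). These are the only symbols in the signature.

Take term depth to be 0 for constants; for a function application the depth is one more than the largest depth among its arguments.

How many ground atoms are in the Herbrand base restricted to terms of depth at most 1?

First count ground terms of depth ≤ 1.
If N_k denotes the number of depth-≤k ground terms, the 1 constant gives N_0 = 1, and each function symbol of arity r contributes N_{k-1}^r new terms at level k: N_k = 1 + N_{k-1} + N_{k-1}^2.
N_0 = 1
N_1 = 1 + 1 + 1^2 = 3
So |H| = 3.
For each predicate symbol, the number of ground atoms is |H| raised to its arity; summing:
  q: 3^3 = 27
Total ground atoms: 27.

27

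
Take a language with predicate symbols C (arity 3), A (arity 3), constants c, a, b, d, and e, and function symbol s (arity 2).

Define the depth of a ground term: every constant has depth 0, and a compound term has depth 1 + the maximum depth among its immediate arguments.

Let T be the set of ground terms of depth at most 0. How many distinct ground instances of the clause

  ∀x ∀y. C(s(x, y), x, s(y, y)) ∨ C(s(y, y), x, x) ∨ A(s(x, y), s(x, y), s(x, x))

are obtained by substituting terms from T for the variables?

25

Ground terms of depth ≤ 0:
  Count level by level. With function symbols s/2, the terms of depth ≤ k are the 5 constants together with each function applied to depth-≤(k−1) tuples, so N_k = 5 + N_{k-1}^2.
  N_0 = 5
  Explicitly: c, a, b, d, e.
So there are 5 ground terms available for substitution.
Each of x, y ranges independently over the available ground terms, and distinct assignments produce distinct instances.
Number of ground instances = 5^2 = 25.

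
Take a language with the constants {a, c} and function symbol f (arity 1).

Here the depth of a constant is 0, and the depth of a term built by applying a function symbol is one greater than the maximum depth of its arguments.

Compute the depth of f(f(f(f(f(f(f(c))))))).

depth(f(c)) = 1 + depth(c) = 1 + 0 = 1
depth(f(f(c))) = 1 + depth(f(c)) = 1 + 1 = 2
depth(f(f(f(c)))) = 1 + depth(f(f(c))) = 1 + 2 = 3
depth(f(f(f(f(c))))) = 1 + depth(f(f(f(c)))) = 1 + 3 = 4
depth(f(f(f(f(f(c)))))) = 1 + depth(f(f(f(f(c))))) = 1 + 4 = 5
depth(f(f(f(f(f(f(c))))))) = 1 + depth(f(f(f(f(f(c)))))) = 1 + 5 = 6
depth(f(f(f(f(f(f(f(c)))))))) = 1 + depth(f(f(f(f(f(f(c))))))) = 1 + 6 = 7

7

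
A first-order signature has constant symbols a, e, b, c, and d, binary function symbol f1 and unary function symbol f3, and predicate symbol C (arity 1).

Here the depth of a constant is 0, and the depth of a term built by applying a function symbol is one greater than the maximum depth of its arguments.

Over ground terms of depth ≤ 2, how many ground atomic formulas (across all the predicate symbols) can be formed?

1265

First count ground terms of depth ≤ 2.
Count level by level. With function symbols f1/2, f3/1, the terms of depth ≤ k are the 5 constants together with each function applied to depth-≤(k−1) tuples, so N_k = 5 + N_{k-1}^2 + N_{k-1}.
N_0 = 5
N_1 = 5 + 5^2 + 5 = 35
N_2 = 5 + 35^2 + 35 = 1265
So |H| = 1265.
Ground atoms are formed by filling each argument slot of a predicate with a term from H, so an r-ary predicate gives |H|^r atoms:
  C: 1265
Total ground atoms: 1265.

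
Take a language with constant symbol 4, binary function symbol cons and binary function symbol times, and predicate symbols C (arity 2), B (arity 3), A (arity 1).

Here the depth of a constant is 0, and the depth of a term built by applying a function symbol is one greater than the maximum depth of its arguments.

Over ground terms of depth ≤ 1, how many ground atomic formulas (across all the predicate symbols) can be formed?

39

First count ground terms of depth ≤ 1.
Let N_k count ground terms of depth at most k. Each non-constant term of depth ≤ k is some function symbol applied to depth-≤(k−1) arguments, giving N_k = 1 + N_{k-1}^2 + N_{k-1}^2.
N_0 = 1
N_1 = 1 + 1^2 + 1^2 = 3
Explicitly: 4, cons(4, 4), times(4, 4).
So |H| = 3.
Ground atoms are formed by filling each argument slot of a predicate with a term from H, so an r-ary predicate gives |H|^r atoms:
  C: 3^2 = 9;  B: 3^3 = 27;  A: 3
Total ground atoms: 9 + 27 + 3 = 39.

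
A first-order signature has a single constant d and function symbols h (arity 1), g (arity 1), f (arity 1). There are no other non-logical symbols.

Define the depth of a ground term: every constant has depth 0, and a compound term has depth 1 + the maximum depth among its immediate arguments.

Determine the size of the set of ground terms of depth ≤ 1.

Write N_k for the number of ground terms of depth ≤ k. A term of depth ≤ k is either a constant or a function symbol applied to arguments of depth ≤ k−1, so N_k = 1 + N_{k-1} + N_{k-1} + N_{k-1}.
N_0 = 1
N_1 = 1 + 1 + 1 + 1 = 4

4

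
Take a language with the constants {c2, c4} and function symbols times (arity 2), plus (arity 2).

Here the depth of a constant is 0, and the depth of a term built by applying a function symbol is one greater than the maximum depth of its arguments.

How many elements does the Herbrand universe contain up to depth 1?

10

Count level by level. With function symbols times/2, plus/2, the terms of depth ≤ k are the 2 constants together with each function applied to depth-≤(k−1) tuples, so N_k = 2 + N_{k-1}^2 + N_{k-1}^2.
N_0 = 2
N_1 = 2 + 2^2 + 2^2 = 10
Explicitly: c2, c4, times(c2, c2), times(c2, c4), times(c4, c2), times(c4, c4), plus(c2, c2), plus(c2, c4), plus(c4, c2), plus(c4, c4).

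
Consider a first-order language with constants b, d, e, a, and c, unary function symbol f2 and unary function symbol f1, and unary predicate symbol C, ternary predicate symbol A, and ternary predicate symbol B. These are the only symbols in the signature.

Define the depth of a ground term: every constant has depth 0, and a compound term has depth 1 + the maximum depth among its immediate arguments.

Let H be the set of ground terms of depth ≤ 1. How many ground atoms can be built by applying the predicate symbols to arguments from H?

First count ground terms of depth ≤ 1.
Let N_k = |{terms of depth ≤ k}|. Then N_0 = 5 and N_k = 5 + N_{k-1} + N_{k-1} for k ≥ 1 (one summand per function symbol, arity giving the exponent).
N_0 = 5
N_1 = 5 + 5 + 5 = 15
So |H| = 15.
For each predicate symbol, the number of ground atoms is |H| raised to its arity; summing:
  C: 15;  A: 15^3 = 3375;  B: 15^3 = 3375
Total ground atoms: 15 + 3375 + 3375 = 6765.

6765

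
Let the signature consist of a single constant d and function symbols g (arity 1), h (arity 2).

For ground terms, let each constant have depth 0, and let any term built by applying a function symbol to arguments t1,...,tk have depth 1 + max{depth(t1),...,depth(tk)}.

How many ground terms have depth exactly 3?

Write N_k for the number of ground terms of depth ≤ k. A term of depth ≤ k is either a constant or a function symbol applied to arguments of depth ≤ k−1, so N_k = 1 + N_{k-1} + N_{k-1}^2.
N_0 = 1
N_1 = 1 + 1 + 1^2 = 3
N_2 = 1 + 3 + 3^2 = 13
N_3 = 1 + 13 + 13^2 = 183
Terms of depth exactly 3: N_3 − N_2 = 183 − 13 = 170.

170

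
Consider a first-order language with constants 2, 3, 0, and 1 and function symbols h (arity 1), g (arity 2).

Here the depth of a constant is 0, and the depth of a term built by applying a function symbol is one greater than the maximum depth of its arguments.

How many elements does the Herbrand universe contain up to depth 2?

Count level by level. With function symbols h/1, g/2, the terms of depth ≤ k are the 4 constants together with each function applied to depth-≤(k−1) tuples, so N_k = 4 + N_{k-1} + N_{k-1}^2.
N_0 = 4
N_1 = 4 + 4 + 4^2 = 24
N_2 = 4 + 24 + 24^2 = 604

604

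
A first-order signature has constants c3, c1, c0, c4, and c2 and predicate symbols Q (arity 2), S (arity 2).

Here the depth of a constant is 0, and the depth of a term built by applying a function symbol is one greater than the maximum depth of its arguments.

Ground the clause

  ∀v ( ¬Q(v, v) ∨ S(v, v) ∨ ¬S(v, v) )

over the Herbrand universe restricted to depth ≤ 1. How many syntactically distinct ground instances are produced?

5

Ground terms of depth ≤ 1:
  With no function symbols every ground term is a constant, so there are exactly 5 ground terms at every depth bound.
  N_0 = 5
  N_1 = 5
  Explicitly: c3, c1, c0, c4, c2.
So there are 5 ground terms available for substitution.
There is 1 variable to instantiate (v),  occurring in at least one literal, so different choices give different ground instances.
Number of ground instances = 5.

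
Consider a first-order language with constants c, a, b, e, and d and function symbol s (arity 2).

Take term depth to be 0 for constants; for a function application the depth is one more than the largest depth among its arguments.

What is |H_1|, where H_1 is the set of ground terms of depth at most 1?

30

Count level by level. With function symbols s/2, the terms of depth ≤ k are the 5 constants together with each function applied to depth-≤(k−1) tuples, so N_k = 5 + N_{k-1}^2.
N_0 = 5
N_1 = 5 + 5^2 = 30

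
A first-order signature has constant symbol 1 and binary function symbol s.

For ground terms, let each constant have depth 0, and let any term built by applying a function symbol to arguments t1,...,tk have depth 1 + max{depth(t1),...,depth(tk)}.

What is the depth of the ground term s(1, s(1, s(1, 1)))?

3

depth(s(1, 1)) = 1 + max(0, 0) = 1
depth(s(1, s(1, 1))) = 1 + max(0, 1) = 2
depth(s(1, s(1, s(1, 1)))) = 1 + max(0, 2) = 3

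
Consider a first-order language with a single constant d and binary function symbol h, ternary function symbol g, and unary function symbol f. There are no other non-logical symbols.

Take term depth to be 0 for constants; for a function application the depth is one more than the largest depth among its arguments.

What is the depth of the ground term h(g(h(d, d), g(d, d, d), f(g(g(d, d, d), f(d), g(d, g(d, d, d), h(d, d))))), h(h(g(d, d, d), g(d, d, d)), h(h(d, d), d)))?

6

depth(h(d, d)) = 1 + max(0, 0) = 1
depth(g(d, d, d)) = 1 + max(0, 0, 0) = 1
depth(f(d)) = 1 + depth(d) = 1 + 0 = 1
depth(g(d, g(d, d, d), h(d, d))) = 1 + max(0, 1, 1) = 2
depth(g(g(d, d, d), f(d), g(d, g(d, d, d), h(d, d)))) = 1 + max(1, 1, 2) = 3
depth(f(g(g(d, d, d), f(d), g(d, g(d, d, d), h(d, d))))) = 1 + depth(g(g(d, d, d), f(d), g(d, g(d, d, d), h(d, d)))) = 1 + 3 = 4
depth(g(h(d, d), g(d, d, d), f(g(g(d, d, d), f(d), g(d, g(d, d, d), h(d, d)))))) = 1 + max(1, 1, 4) = 5
depth(h(g(d, d, d), g(d, d, d))) = 1 + max(1, 1) = 2
depth(h(h(d, d), d)) = 1 + max(1, 0) = 2
depth(h(h(g(d, d, d), g(d, d, d)), h(h(d, d), d))) = 1 + max(2, 2) = 3
depth(h(g(h(d, d), g(d, d, d), f(g(g(d, d, d), f(d), g(d, g(d, d, d), h(d, d))))), h(h(g(d, d, d), g(d, d, d)), h(h(d, d), d)))) = 1 + max(5, 3) = 6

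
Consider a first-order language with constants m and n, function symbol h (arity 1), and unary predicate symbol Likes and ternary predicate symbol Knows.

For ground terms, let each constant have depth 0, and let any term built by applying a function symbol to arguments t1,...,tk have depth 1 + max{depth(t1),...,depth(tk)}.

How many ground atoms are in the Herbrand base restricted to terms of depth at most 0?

First count ground terms of depth ≤ 0.
If N_k denotes the number of depth-≤k ground terms, the 2 constants give N_0 = 2, and each function symbol of arity r contributes N_{k-1}^r new terms at level k: N_k = 2 + N_{k-1}.
N_0 = 2
Explicitly: m, n.
So |H| = 2.
A ground atom is a predicate applied to a tuple of terms from H, so the count is the sum over predicates of |H|^arity:
  Likes: 2;  Knows: 2^3 = 8
Total ground atoms: 2 + 8 = 10.

10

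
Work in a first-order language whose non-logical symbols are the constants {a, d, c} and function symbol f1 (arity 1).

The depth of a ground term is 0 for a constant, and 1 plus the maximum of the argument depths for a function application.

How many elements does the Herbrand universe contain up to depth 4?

15

Let N_k = |{terms of depth ≤ k}|. Then N_0 = 3 and N_k = 3 + N_{k-1} for k ≥ 1 (one summand per function symbol, arity giving the exponent).
N_0 = 3
N_1 = 3 + 3 = 6
N_2 = 3 + 6 = 9
N_3 = 3 + 9 = 12
N_4 = 3 + 12 = 15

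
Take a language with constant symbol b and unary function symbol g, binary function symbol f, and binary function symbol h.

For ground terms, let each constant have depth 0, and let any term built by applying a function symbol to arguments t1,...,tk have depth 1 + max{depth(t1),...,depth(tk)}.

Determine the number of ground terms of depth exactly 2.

33

Write N_k for the number of ground terms of depth ≤ k. A term of depth ≤ k is either a constant or a function symbol applied to arguments of depth ≤ k−1, so N_k = 1 + N_{k-1} + N_{k-1}^2 + N_{k-1}^2.
N_0 = 1
N_1 = 1 + 1 + 1^2 + 1^2 = 4
N_2 = 1 + 4 + 4^2 + 4^2 = 37
Terms of depth exactly 2: N_2 − N_1 = 37 − 4 = 33.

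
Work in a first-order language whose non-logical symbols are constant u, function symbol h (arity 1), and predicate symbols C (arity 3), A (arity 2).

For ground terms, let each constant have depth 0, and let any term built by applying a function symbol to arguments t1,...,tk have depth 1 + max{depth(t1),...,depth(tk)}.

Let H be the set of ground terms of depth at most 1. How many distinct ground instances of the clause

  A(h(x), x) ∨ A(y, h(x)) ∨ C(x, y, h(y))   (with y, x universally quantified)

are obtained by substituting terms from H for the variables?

4

Ground terms of depth ≤ 1:
  Let N_k = |{terms of depth ≤ k}|. Then N_0 = 1 and N_k = 1 + N_{k-1} for k ≥ 1 (one summand per function symbol, arity giving the exponent).
  N_0 = 1
  N_1 = 1 + 1 = 2
  Explicitly: u, h(u).
So there are 2 ground terms available for substitution.
Each of y, x ranges independently over the available ground terms, and distinct assignments produce distinct instances.
Number of ground instances = 2^2 = 4.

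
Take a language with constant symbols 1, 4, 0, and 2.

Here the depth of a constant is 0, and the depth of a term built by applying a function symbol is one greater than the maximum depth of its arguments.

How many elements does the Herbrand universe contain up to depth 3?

With no function symbols every ground term is a constant, so there are exactly 4 ground terms at every depth bound.
N_0 = 4
N_1 = 4
N_2 = 4
N_3 = 4

4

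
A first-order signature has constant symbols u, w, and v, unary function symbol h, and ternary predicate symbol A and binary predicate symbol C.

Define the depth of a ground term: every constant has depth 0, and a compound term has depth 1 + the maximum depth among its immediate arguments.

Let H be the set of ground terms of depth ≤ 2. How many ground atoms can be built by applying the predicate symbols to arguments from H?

810

First count ground terms of depth ≤ 2.
Write N_k for the number of ground terms of depth ≤ k. A term of depth ≤ k is either a constant or a function symbol applied to arguments of depth ≤ k−1, so N_k = 3 + N_{k-1}.
N_0 = 3
N_1 = 3 + 3 = 6
N_2 = 3 + 6 = 9
Explicitly: u, w, v, h(u), h(w), h(v), h(h(u)), h(h(w)), h(h(v)).
So |H| = 9.
For each predicate symbol, the number of ground atoms is |H| raised to its arity; summing:
  A: 9^3 = 729;  C: 9^2 = 81
Total ground atoms: 729 + 81 = 810.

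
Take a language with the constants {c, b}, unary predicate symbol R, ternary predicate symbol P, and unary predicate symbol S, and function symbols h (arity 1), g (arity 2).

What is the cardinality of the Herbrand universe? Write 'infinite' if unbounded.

The signature has at least one function symbol (h, arity 1) and at least one constant (c).
Iterating h gives infinitely many distinct ground terms: c, h(c), h(h(c)), ...
So the Herbrand universe is infinite.

infinite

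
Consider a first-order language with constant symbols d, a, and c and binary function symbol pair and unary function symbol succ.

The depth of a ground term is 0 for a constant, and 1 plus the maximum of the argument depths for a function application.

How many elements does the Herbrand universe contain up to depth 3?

Let N_k count ground terms of depth at most k. Each non-constant term of depth ≤ k is some function symbol applied to depth-≤(k−1) arguments, giving N_k = 3 + N_{k-1}^2 + N_{k-1}.
N_0 = 3
N_1 = 3 + 3^2 + 3 = 15
N_2 = 3 + 15^2 + 15 = 243
N_3 = 3 + 243^2 + 243 = 59295

59295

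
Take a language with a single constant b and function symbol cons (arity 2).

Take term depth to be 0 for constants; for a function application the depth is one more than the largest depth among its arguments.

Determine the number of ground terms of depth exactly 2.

Count level by level. With function symbols cons/2, the terms of depth ≤ k are the 1 constant together with each function applied to depth-≤(k−1) tuples, so N_k = 1 + N_{k-1}^2.
N_0 = 1
N_1 = 1 + 1^2 = 2
N_2 = 1 + 2^2 = 5
Terms of depth exactly 2: N_2 − N_1 = 5 − 2 = 3.

3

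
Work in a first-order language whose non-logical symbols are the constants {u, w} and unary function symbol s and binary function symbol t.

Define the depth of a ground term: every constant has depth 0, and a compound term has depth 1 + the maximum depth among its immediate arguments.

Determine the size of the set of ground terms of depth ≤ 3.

Write N_k for the number of ground terms of depth ≤ k. A term of depth ≤ k is either a constant or a function symbol applied to arguments of depth ≤ k−1, so N_k = 2 + N_{k-1} + N_{k-1}^2.
N_0 = 2
N_1 = 2 + 2 + 2^2 = 8
N_2 = 2 + 8 + 8^2 = 74
N_3 = 2 + 74 + 74^2 = 5552

5552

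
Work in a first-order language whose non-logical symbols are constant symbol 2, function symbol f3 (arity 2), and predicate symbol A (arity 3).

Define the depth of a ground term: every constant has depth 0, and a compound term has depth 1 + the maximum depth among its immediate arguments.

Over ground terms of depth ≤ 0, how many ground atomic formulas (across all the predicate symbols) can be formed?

1

First count ground terms of depth ≤ 0.
Count level by level. With function symbols f3/2, the terms of depth ≤ k are the 1 constant together with each function applied to depth-≤(k−1) tuples, so N_k = 1 + N_{k-1}^2.
N_0 = 1
Explicitly: 2.
So |H| = 1.
Ground atoms are formed by filling each argument slot of a predicate with a term from H, so an r-ary predicate gives |H|^r atoms:
  A: 1^3 = 1
Total ground atoms: 1.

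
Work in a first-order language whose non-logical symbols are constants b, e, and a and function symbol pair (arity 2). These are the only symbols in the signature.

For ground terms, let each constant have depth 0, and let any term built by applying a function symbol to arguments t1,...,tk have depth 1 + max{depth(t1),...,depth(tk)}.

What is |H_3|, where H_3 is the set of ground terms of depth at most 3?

If N_k denotes the number of depth-≤k ground terms, the 3 constants give N_0 = 3, and each function symbol of arity r contributes N_{k-1}^r new terms at level k: N_k = 3 + N_{k-1}^2.
N_0 = 3
N_1 = 3 + 3^2 = 12
N_2 = 3 + 12^2 = 147
N_3 = 3 + 147^2 = 21612

21612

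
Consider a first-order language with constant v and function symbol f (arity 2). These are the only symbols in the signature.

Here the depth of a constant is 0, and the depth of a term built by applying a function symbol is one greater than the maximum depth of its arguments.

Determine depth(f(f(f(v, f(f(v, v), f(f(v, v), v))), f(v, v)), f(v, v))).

depth(f(v, v)) = 1 + max(0, 0) = 1
depth(f(f(v, v), v)) = 1 + max(1, 0) = 2
depth(f(f(v, v), f(f(v, v), v))) = 1 + max(1, 2) = 3
depth(f(v, f(f(v, v), f(f(v, v), v)))) = 1 + max(0, 3) = 4
depth(f(f(v, f(f(v, v), f(f(v, v), v))), f(v, v))) = 1 + max(4, 1) = 5
depth(f(f(f(v, f(f(v, v), f(f(v, v), v))), f(v, v)), f(v, v))) = 1 + max(5, 1) = 6

6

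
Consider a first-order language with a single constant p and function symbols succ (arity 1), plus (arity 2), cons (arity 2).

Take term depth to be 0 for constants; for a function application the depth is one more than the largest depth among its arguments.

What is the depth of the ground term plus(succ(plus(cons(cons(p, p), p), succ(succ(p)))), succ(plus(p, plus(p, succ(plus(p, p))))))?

6

depth(cons(p, p)) = 1 + max(0, 0) = 1
depth(cons(cons(p, p), p)) = 1 + max(1, 0) = 2
depth(succ(p)) = 1 + depth(p) = 1 + 0 = 1
depth(succ(succ(p))) = 1 + depth(succ(p)) = 1 + 1 = 2
depth(plus(cons(cons(p, p), p), succ(succ(p)))) = 1 + max(2, 2) = 3
depth(succ(plus(cons(cons(p, p), p), succ(succ(p))))) = 1 + depth(plus(cons(cons(p, p), p), succ(succ(p)))) = 1 + 3 = 4
depth(plus(p, p)) = 1 + max(0, 0) = 1
depth(succ(plus(p, p))) = 1 + depth(plus(p, p)) = 1 + 1 = 2
depth(plus(p, succ(plus(p, p)))) = 1 + max(0, 2) = 3
depth(plus(p, plus(p, succ(plus(p, p))))) = 1 + max(0, 3) = 4
depth(succ(plus(p, plus(p, succ(plus(p, p)))))) = 1 + depth(plus(p, plus(p, succ(plus(p, p))))) = 1 + 4 = 5
depth(plus(succ(plus(cons(cons(p, p), p), succ(succ(p)))), succ(plus(p, plus(p, succ(plus(p, p))))))) = 1 + max(4, 5) = 6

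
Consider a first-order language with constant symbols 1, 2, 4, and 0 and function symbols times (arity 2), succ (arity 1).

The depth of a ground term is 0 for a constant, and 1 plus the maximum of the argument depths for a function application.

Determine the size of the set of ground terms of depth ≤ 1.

24

Let N_k = |{terms of depth ≤ k}|. Then N_0 = 4 and N_k = 4 + N_{k-1}^2 + N_{k-1} for k ≥ 1 (one summand per function symbol, arity giving the exponent).
N_0 = 4
N_1 = 4 + 4^2 + 4 = 24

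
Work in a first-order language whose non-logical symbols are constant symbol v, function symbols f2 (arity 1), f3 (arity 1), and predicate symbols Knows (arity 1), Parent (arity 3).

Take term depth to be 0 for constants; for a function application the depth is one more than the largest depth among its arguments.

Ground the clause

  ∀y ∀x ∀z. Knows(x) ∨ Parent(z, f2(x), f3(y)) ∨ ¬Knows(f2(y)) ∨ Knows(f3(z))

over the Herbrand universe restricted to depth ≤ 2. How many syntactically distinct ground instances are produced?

Ground terms of depth ≤ 2:
  Let N_k count ground terms of depth at most k. Each non-constant term of depth ≤ k is some function symbol applied to depth-≤(k−1) arguments, giving N_k = 1 + N_{k-1} + N_{k-1}.
  N_0 = 1
  N_1 = 1 + 1 + 1 = 3
  N_2 = 1 + 3 + 3 = 7
  Explicitly: v, f2(v), f2(f2(v)), f2(f3(v)), f3(v), f3(f2(v)), f3(f3(v)).
So there are 7 ground terms available for substitution.
Each of y, x, z ranges independently over the available ground terms, and distinct assignments produce distinct instances.
Number of ground instances = 7^3 = 343.

343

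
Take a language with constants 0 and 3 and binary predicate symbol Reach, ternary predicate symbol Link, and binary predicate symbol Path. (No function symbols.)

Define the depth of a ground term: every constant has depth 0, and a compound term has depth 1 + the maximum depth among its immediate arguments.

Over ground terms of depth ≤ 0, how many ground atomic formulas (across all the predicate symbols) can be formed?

16

First count ground terms of depth ≤ 0.
With no function symbols every ground term is a constant, so there are exactly 2 ground terms at every depth bound.
N_0 = 2
Explicitly: 0, 3.
So |H| = 2.
Ground atoms are formed by filling each argument slot of a predicate with a term from H, so an r-ary predicate gives |H|^r atoms:
  Reach: 2^2 = 4;  Link: 2^3 = 8;  Path: 2^2 = 4
Total ground atoms: 4 + 8 + 4 = 16.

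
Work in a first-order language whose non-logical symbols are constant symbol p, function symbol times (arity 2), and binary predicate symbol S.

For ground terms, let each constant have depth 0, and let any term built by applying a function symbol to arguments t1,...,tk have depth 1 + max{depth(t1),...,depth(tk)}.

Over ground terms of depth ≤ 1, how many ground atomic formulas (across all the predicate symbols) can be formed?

4

First count ground terms of depth ≤ 1.
If N_k denotes the number of depth-≤k ground terms, the 1 constant gives N_0 = 1, and each function symbol of arity r contributes N_{k-1}^r new terms at level k: N_k = 1 + N_{k-1}^2.
N_0 = 1
N_1 = 1 + 1^2 = 2
Explicitly: p, times(p, p).
So |H| = 2.
A ground atom is a predicate applied to a tuple of terms from H, so the count is the sum over predicates of |H|^arity:
  S: 2^2 = 4
Total ground atoms: 4.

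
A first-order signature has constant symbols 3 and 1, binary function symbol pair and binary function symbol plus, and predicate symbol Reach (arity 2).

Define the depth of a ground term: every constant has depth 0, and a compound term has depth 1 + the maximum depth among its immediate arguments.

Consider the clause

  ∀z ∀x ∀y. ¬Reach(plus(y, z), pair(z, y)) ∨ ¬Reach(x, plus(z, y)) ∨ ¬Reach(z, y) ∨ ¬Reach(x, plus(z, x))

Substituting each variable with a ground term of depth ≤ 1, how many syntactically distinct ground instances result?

1000

Ground terms of depth ≤ 1:
  Let N_k = |{terms of depth ≤ k}|. Then N_0 = 2 and N_k = 2 + N_{k-1}^2 + N_{k-1}^2 for k ≥ 1 (one summand per function symbol, arity giving the exponent).
  N_0 = 2
  N_1 = 2 + 2^2 + 2^2 = 10
  Explicitly: 3, 1, pair(3, 3), pair(3, 1), pair(1, 3), pair(1, 1), plus(3, 3), plus(3, 1), plus(1, 3), plus(1, 1).
So there are 10 ground terms available for substitution.
Each of z, x, y ranges independently over the available ground terms, and distinct assignments produce distinct instances.
Number of ground instances = 10^3 = 1000.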